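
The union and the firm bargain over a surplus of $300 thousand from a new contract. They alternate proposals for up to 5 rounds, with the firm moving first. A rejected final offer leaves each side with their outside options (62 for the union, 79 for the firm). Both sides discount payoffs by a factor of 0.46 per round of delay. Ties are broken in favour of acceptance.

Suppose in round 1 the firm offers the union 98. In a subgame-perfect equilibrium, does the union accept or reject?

Accept

Round 5 (the firm proposes): the union gets 62 if talks fail, so the firm offers 62 and keeps 238.
Round 4 (the union proposes): the firm can get 238 next round, worth 0.46 × 238 = 109.48 now, so the union offers 109.48, keeping 190.52.
Round 3 (the firm proposes): the union can get 190.52 next round, worth 0.46 × 190.52 = 87.6392 now, so the firm offers 87.6392, keeping 212.3608.
Round 2 (the union proposes): the firm can get 212.3608 next round, worth 0.46 × 212.3608 = 97.685968 now. The union offers 97.685968 and keeps 300 − 97.685968 = 202.314032.
So by rejecting in round 1, the union gets 202.314032 next round, worth 0.46 × 202.314032 = 93.06445472 now.
Offer 98 ≥ 93.06445472, so the union accepts.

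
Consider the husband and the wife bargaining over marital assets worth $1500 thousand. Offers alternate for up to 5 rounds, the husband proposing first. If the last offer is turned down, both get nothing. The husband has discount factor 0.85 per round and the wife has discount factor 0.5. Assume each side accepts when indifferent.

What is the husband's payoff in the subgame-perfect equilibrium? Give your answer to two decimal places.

Round 5 (the husband proposes): the wife will accept anything ≥ 0, so the husband offers 0 and keeps 1500.
Round 4 (the wife proposes): the husband can get 1500 next round, worth 0.85 × 1500 = 1275 now, so the wife offers 1275, keeping 225.
Round 3 (the husband proposes): the wife can get 225 next round, worth 0.5 × 225 = 112.5 now, so the husband offers 112.5, keeping 1387.5.
Round 2 (the wife proposes): the husband can get 1387.5 next round, worth 0.85 × 1387.5 = 1179.375 now; the wife offers that and keeps 320.625.
Round 1 (the husband proposes): the wife can get 320.625 next round, worth 0.5 × 320.625 = 160.3125 now. The husband offers 160.3125 and keeps 1500 − 160.3125 = 1339.6875.

1339.69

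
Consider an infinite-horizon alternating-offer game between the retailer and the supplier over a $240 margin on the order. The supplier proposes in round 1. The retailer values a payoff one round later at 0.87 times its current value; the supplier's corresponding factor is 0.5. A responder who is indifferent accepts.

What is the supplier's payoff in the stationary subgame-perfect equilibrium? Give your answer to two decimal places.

When the supplier proposes, the retailer accepts any offer worth at least 0.87 times what the retailer would get by proposing next round; and vice versa.
This gives x = 240 − 0.87y and y = 240 − 0.5x, where x and y are each side's share when it proposes.
Hence (1 − 0.87·0.5)x = 240(1 − 0.87), i.e. 0.565·x = 31.2.
x ≈ 55.2212; the retailer's share is 240 − x ≈ 184.7788.

55.22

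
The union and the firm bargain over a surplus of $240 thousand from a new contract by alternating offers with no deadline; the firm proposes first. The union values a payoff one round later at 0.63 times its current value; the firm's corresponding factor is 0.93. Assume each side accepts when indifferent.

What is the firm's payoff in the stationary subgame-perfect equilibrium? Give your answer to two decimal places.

214.44

Let x be the firm's share when the firm proposes and y be the union's share when the union proposes.
The union accepts iff offered ≥ 0.63·y, so x = 240 − 0.63y. Symmetrically y = 240 − 0.93x.
Substituting: x = 240 − 0.63(240 − 0.93x), giving x(1 − 0.93·0.63) = 240(1 − 0.63).
So x = 240 × 0.37 / 0.4141 ≈ 214.4410, and the union receives 240 − x ≈ 25.5590.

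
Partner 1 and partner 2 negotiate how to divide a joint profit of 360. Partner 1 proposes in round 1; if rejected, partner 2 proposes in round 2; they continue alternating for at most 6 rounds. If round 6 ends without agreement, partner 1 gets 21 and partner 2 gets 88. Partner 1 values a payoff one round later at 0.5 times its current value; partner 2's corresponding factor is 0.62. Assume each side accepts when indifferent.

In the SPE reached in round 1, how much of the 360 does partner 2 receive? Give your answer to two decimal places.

166.39

Work backward from the last round.
Round 6 (partner 2 proposes): partner 1 gets 21 if talks fail, so partner 2 offers 21 and keeps 339.
Round 5 (partner 1 proposes): partner 2 can get 339 next round, worth 0.62 × 339 = 210.18 now, so partner 1 offers 210.18, keeping 149.82.
Round 4 (partner 2 proposes): partner 1 can get 149.82 next round, worth 0.5 × 149.82 = 74.91 now, so partner 2 offers 74.91, keeping 285.09.
Round 3 (partner 1 proposes): partner 2 can get 285.09 next round, worth 0.62 × 285.09 = 176.7558 now; partner 1 offers that and keeps 183.2442.
Round 2 (partner 2 proposes): partner 1 can get 183.2442 next round, worth 0.5 × 183.2442 = 91.6221 now. Partner 2 offers 91.6221 and keeps 360 − 91.6221 = 268.3779.
Round 1 (partner 1 proposes): partner 2 can get 268.3779 next round, worth 0.62 × 268.3779 = 166.394298 now, so partner 1 offers 166.394298, keeping 193.605702.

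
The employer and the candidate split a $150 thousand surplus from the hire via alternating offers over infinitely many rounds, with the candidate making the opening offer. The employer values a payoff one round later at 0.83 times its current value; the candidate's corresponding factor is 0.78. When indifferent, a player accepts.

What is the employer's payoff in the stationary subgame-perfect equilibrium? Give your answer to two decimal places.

Let x be the candidate's share when the candidate proposes and y be the employer's share when the employer proposes.
The employer accepts iff offered ≥ 0.83·y, so x = 150 − 0.83y. Symmetrically y = 150 − 0.78x.
Substituting: x = 150 − 0.83(150 − 0.78x), giving x(1 − 0.78·0.83) = 150(1 − 0.83).
So x = 150 × 0.17 / 0.3526 ≈ 72.3199, and the employer receives 150 − x ≈ 77.6801.

77.68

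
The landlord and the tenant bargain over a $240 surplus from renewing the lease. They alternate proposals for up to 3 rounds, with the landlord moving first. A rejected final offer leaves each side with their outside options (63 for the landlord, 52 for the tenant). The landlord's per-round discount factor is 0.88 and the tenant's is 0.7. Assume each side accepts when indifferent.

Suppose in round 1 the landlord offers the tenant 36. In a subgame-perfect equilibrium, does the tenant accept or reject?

Reject

Round 3 (the landlord proposes): the tenant gets 52 if talks fail, so the landlord offers 52 and keeps 188.
Round 2 (the tenant proposes): the landlord can get 188 next round, worth 0.88 × 188 = 165.44 now; the tenant offers that and keeps 74.56.
So by rejecting in round 1, the tenant gets 74.56 next round, worth 0.7 × 74.56 = 52.192 now.
Offer 36 < 52.192, so the tenant rejects.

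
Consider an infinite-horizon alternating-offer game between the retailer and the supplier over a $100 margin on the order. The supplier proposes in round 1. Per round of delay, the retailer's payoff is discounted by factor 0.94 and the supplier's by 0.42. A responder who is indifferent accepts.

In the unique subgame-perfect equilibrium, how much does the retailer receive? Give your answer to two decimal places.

When the supplier proposes, the retailer accepts any offer worth at least 0.94 times what the retailer would get by proposing next round; and vice versa.
This gives x = 100 − 0.94y and y = 100 − 0.42x, where x and y are each side's share when it proposes.
Hence (1 − 0.94·0.42)x = 100(1 − 0.94), i.e. 0.6052·x = 6.
x ≈ 9.9141; the retailer's share is 100 − x ≈ 90.0859.

90.09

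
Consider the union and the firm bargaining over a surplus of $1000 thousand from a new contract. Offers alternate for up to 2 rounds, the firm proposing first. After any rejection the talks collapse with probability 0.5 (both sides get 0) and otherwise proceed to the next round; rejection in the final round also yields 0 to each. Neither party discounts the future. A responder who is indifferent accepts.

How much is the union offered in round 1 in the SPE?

By backward induction:
Round 2 (the union proposes): rejection yields 0 for the firm; the union offers 0 and keeps 1000.
Round 1 (the firm proposes): rejecting gives the union an expected 0.5 × 1000 = 500; the firm offers that and keeps 500.

500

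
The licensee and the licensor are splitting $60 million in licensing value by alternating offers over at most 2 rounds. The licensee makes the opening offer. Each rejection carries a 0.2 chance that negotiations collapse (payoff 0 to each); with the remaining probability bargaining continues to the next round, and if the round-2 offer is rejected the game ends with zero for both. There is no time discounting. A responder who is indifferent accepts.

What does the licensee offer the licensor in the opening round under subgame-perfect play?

48

Round 2 (the licensor proposes): rejection yields 0 for the licensee; the licensor offers 0 and keeps 60.
Round 1 (the licensee proposes): rejecting gives the licensor an expected 0.8 × 60 = 48. The licensee offers 48 and keeps 60 − 48 = 12.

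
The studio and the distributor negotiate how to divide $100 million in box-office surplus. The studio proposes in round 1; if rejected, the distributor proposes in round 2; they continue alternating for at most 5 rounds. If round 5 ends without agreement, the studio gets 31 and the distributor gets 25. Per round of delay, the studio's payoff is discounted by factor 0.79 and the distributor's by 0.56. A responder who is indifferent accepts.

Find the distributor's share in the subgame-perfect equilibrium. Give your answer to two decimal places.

Round 5 (the studio proposes): the distributor gets 25 if talks fail, so the studio offers 25 and keeps 75.
Round 4 (the distributor proposes): the studio can get 75 next round, worth 0.79 × 75 = 59.25 now; the distributor offers that and keeps 40.75.
Round 3 (the studio proposes): the distributor can get 40.75 next round, worth 0.56 × 40.75 = 22.82 now. The studio offers 22.82 and keeps 100 − 22.82 = 77.18.
Round 2 (the distributor proposes): the studio can get 77.18 next round, worth 0.79 × 77.18 = 60.9722 now. The distributor offers 60.9722 and keeps 100 − 60.9722 = 39.0278.
Round 1 (the studio proposes): the distributor can get 39.0278 next round, worth 0.56 × 39.0278 = 21.855568 now; the studio offers that and keeps 78.144432.

21.86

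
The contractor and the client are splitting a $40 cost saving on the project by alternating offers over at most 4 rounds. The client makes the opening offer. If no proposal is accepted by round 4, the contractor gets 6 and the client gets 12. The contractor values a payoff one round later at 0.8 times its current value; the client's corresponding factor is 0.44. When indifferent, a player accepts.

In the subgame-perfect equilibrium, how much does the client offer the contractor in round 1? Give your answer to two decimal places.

25.80

Round 4 (the contractor proposes): the client gets 12 if talks fail, so the contractor offers 12 and keeps 28.
Round 3 (the client proposes): the contractor can get 28 next round, worth 0.8 × 28 = 22.4 now. The client offers 22.4 and keeps 40 − 22.4 = 17.6.
Round 2 (the contractor proposes): the client can get 17.6 next round, worth 0.44 × 17.6 = 7.744 now, so the contractor offers 7.744, keeping 32.256.
Round 1 (the client proposes): the contractor can get 32.256 next round, worth 0.8 × 32.256 = 25.8048 now, so the client offers 25.8048, keeping 14.1952.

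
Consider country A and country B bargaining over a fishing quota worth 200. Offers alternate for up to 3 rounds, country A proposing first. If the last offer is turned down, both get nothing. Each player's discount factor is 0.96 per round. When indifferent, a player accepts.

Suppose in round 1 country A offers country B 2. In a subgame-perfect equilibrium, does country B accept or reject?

Reject

Round 3 (country A proposes): country B will accept anything ≥ 0, so country A offers 0 and keeps 200.
Round 2 (country B proposes): country A can get 200 next round, worth 0.96 × 200 = 192 now; country B offers that and keeps 8.
So by rejecting in round 1, country B gets 8 next round, worth 0.96 × 8 = 7.68 now.
Offer 2 < 7.68, so country B rejects.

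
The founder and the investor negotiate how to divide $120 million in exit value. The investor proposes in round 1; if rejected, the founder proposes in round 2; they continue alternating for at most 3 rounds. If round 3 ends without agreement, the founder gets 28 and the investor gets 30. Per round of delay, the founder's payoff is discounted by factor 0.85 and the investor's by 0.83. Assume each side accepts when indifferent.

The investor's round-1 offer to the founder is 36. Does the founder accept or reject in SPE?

Reject

Work out the founder's continuation value if the offer is rejected.
Round 3 (the investor proposes): the founder gets 28 if talks fail, so the investor offers 28 and keeps 92.
Round 2 (the founder proposes): the investor can get 92 next round, worth 0.83 × 92 = 76.36 now; the founder offers that and keeps 43.64.
So by rejecting in round 1, the founder gets 43.64 next round, worth 0.85 × 43.64 = 37.094 now.
Offer 36 < 37.094, so the founder rejects.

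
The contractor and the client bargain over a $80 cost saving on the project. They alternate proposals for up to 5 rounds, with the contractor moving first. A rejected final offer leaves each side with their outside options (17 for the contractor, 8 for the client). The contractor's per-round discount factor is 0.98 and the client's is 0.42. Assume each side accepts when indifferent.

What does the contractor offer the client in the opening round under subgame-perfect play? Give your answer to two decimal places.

Solve by backward induction from round 5.
Round 5 (the contractor proposes): the client gets 8 if talks fail, so the contractor offers 8 and keeps 72.
Round 4 (the client proposes): the contractor can get 72 next round, worth 0.98 × 72 = 70.56 now, so the client offers 70.56, keeping 9.44.
Round 3 (the contractor proposes): the client can get 9.44 next round, worth 0.42 × 9.44 = 3.9648 now, so the contractor offers 3.9648, keeping 76.0352.
Round 2 (the client proposes): the contractor can get 76.0352 next round, worth 0.98 × 76.0352 = 74.514496 now, so the client offers 74.514496, keeping 5.485504.
Round 1 (the contractor proposes): the client can get 5.485504 next round, worth 0.42 × 5.485504 = 2.30391168 now; the contractor offers that and keeps 77.69608832.

2.30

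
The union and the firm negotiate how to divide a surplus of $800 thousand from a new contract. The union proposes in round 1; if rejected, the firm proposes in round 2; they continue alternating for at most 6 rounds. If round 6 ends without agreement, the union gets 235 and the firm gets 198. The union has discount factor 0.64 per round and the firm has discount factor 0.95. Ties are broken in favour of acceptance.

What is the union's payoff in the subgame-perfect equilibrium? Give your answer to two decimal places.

Solve by backward induction from round 6.
Round 6 (the firm proposes): the union gets 235 if talks fail, so the firm offers 235 and keeps 565.
Round 5 (the union proposes): the firm can get 565 next round, worth 0.95 × 565 = 536.75 now. The union offers 536.75 and keeps 800 − 536.75 = 263.25.
Round 4 (the firm proposes): the union can get 263.25 next round, worth 0.64 × 263.25 = 168.48 now. The firm offers 168.48 and keeps 800 − 168.48 = 631.52.
Round 3 (the union proposes): the firm can get 631.52 next round, worth 0.95 × 631.52 = 599.944 now; the union offers that and keeps 200.056.
Round 2 (the firm proposes): the union can get 200.056 next round, worth 0.64 × 200.056 = 128.03584 now; the firm offers that and keeps 671.96416.
Round 1 (the union proposes): the firm can get 671.96416 next round, worth 0.95 × 671.96416 = 638.365952 now; the union offers that and keeps 161.634048.

161.63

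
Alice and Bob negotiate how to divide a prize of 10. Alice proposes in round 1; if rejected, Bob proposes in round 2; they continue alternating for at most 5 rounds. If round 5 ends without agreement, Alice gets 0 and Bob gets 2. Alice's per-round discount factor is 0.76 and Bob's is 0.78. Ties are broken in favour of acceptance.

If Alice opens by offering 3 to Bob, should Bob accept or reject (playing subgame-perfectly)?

Work out Bob's continuation value if the offer is rejected.
Round 5 (Alice proposes): Bob gets 2 if talks fail, so Alice offers 2 and keeps 8.
Round 4 (Bob proposes): Alice can get 8 next round, worth 0.76 × 8 = 6.08 now, so Bob offers 6.08, keeping 3.92.
Round 3 (Alice proposes): Bob can get 3.92 next round, worth 0.78 × 3.92 = 3.0576 now; Alice offers that and keeps 6.9424.
Round 2 (Bob proposes): Alice can get 6.9424 next round, worth 0.76 × 6.9424 = 5.276224 now; Bob offers that and keeps 4.723776.
So by rejecting in round 1, Bob gets 4.723776 next round, worth 0.78 × 4.723776 = 3.68454528 now.
Offer 3 < 3.68454528, so Bob rejects.

Reject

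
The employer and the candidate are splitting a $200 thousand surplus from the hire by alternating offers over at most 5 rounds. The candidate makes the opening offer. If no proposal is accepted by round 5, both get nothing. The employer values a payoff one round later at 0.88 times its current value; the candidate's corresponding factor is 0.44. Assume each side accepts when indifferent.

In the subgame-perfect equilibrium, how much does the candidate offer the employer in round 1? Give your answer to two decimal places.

136.72

Solve by backward induction from round 5.
Round 5 (the candidate proposes): the employer will accept anything ≥ 0, so the candidate offers 0 and keeps 200.
Round 4 (the employer proposes): the candidate can get 200 next round, worth 0.44 × 200 = 88 now; the employer offers that and keeps 112.
Round 3 (the candidate proposes): the employer can get 112 next round, worth 0.88 × 112 = 98.56 now, so the candidate offers 98.56, keeping 101.44.
Round 2 (the employer proposes): the candidate can get 101.44 next round, worth 0.44 × 101.44 = 44.6336 now; the employer offers that and keeps 155.3664.
Round 1 (the candidate proposes): the employer can get 155.3664 next round, worth 0.88 × 155.3664 = 136.722432 now; the candidate offers that and keeps 63.277568.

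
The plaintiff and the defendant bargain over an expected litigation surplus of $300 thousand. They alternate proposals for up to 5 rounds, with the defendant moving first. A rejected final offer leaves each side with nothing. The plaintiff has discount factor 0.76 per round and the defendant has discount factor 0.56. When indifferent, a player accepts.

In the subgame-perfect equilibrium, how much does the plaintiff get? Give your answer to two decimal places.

143.02

Work backward from the last round.
Round 5 (the defendant proposes): the plaintiff will accept anything ≥ 0, so the defendant offers 0 and keeps 300.
Round 4 (the plaintiff proposes): the defendant can get 300 next round, worth 0.56 × 300 = 168 now, so the plaintiff offers 168, keeping 132.
Round 3 (the defendant proposes): the plaintiff can get 132 next round, worth 0.76 × 132 = 100.32 now, so the defendant offers 100.32, keeping 199.68.
Round 2 (the plaintiff proposes): the defendant can get 199.68 next round, worth 0.56 × 199.68 = 111.8208 now; the plaintiff offers that and keeps 188.1792.
Round 1 (the defendant proposes): the plaintiff can get 188.1792 next round, worth 0.76 × 188.1792 = 143.016192 now, so the defendant offers 143.016192, keeping 156.983808.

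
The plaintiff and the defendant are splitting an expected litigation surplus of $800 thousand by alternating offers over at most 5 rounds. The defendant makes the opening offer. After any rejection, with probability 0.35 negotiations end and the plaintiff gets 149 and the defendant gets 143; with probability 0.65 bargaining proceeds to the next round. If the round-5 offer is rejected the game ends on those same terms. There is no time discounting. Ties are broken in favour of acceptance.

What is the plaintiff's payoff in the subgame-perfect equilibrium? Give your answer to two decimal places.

By backward induction:
Round 5 (the defendant proposes): the plaintiff gets 149 if talks fail, so the defendant offers 149 and keeps 651.
Round 4 (the plaintiff proposes): rejecting gives the defendant an expected 0.65 × 651 + 0.35 × 143 = 473.2, so the plaintiff offers 473.2, keeping 326.8.
Round 3 (the defendant proposes): rejecting gives the plaintiff an expected 0.65 × 326.8 + 0.35 × 149 = 264.57; the defendant offers that and keeps 535.43.
Round 2 (the plaintiff proposes): rejecting gives the defendant an expected 0.65 × 535.43 + 0.35 × 143 = 398.0795; the plaintiff offers that and keeps 401.9205.
Round 1 (the defendant proposes): rejecting gives the plaintiff an expected 0.65 × 401.9205 + 0.35 × 149 = 313.398325, so the defendant offers 313.398325, keeping 486.601675.

313.40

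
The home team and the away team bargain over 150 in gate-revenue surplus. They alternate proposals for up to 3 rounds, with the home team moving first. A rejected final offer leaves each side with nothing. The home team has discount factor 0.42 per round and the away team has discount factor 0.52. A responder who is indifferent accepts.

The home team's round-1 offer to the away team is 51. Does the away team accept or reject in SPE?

Round 3 (the home team proposes): the away team will accept anything ≥ 0, so the home team offers 0 and keeps 150.
Round 2 (the away team proposes): the home team can get 150 next round, worth 0.42 × 150 = 63 now; the away team offers that and keeps 87.
So by rejecting in round 1, the away team gets 87 next round, worth 0.52 × 87 = 45.24 now.
Offer 51 ≥ 45.24, so the away team accepts.

Accept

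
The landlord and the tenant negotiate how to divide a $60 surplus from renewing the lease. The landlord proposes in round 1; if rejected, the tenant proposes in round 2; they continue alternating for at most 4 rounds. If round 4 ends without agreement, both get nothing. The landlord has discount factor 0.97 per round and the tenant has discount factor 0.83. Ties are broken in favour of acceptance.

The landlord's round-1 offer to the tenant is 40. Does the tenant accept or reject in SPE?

Reject

Work out the tenant's continuation value if the offer is rejected.
Round 4 (the tenant proposes): the landlord will accept anything ≥ 0, so the tenant offers 0 and keeps 60.
Round 3 (the landlord proposes): the tenant can get 60 next round, worth 0.83 × 60 = 49.8 now. The landlord offers 49.8 and keeps 60 − 49.8 = 10.2.
Round 2 (the tenant proposes): the landlord can get 10.2 next round, worth 0.97 × 10.2 = 9.894 now, so the tenant offers 9.894, keeping 50.106.
So by rejecting in round 1, the tenant gets 50.106 next round, worth 0.83 × 50.106 = 41.58798 now.
Offer 40 < 41.58798, so the tenant rejects.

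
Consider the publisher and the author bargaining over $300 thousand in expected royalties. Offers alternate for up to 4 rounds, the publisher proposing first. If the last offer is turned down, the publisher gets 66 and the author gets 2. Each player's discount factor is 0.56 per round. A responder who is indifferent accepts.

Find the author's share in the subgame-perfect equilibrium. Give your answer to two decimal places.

Solve by backward induction from round 4.
Round 4 (the author proposes): the publisher gets 66 if talks fail, so the author offers 66 and keeps 234.
Round 3 (the publisher proposes): the author can get 234 next round, worth 0.56 × 234 = 131.04 now; the publisher offers that and keeps 168.96.
Round 2 (the author proposes): the publisher can get 168.96 next round, worth 0.56 × 168.96 = 94.6176 now. The author offers 94.6176 and keeps 300 − 94.6176 = 205.3824.
Round 1 (the publisher proposes): the author can get 205.3824 next round, worth 0.56 × 205.3824 = 115.014144 now, so the publisher offers 115.014144, keeping 184.985856.

115.01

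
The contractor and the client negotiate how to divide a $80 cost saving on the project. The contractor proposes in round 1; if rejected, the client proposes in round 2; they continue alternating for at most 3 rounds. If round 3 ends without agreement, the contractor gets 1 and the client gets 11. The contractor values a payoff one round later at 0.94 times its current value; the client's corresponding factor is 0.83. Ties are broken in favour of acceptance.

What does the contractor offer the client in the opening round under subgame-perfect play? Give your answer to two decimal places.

Round 3 (the contractor proposes): the client gets 11 if talks fail, so the contractor offers 11 and keeps 69.
Round 2 (the client proposes): the contractor can get 69 next round, worth 0.94 × 69 = 64.86 now, so the client offers 64.86, keeping 15.14.
Round 1 (the contractor proposes): the client can get 15.14 next round, worth 0.83 × 15.14 = 12.5662 now. The contractor offers 12.5662 and keeps 80 − 12.5662 = 67.4338.

12.57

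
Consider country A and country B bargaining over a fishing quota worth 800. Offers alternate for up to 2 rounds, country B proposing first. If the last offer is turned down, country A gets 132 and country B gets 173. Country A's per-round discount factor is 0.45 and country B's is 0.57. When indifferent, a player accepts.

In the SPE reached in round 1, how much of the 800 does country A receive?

By backward induction:
Round 2 (country A proposes): country B gets 173 if talks fail, so country A offers 173 and keeps 627.
Round 1 (country B proposes): country A can get 627 next round, worth 0.45 × 627 = 282.15 now. Country B offers 282.15 and keeps 800 − 282.15 = 517.85.

282.15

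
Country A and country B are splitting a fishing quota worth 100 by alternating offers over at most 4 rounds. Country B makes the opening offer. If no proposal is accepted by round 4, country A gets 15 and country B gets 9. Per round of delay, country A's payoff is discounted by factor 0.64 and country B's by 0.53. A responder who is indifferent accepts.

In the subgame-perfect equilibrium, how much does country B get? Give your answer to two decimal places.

Round 4 (country A proposes): country B gets 9 if talks fail, so country A offers 9 and keeps 91.
Round 3 (country B proposes): country A can get 91 next round, worth 0.64 × 91 = 58.24 now; country B offers that and keeps 41.76.
Round 2 (country A proposes): country B can get 41.76 next round, worth 0.53 × 41.76 = 22.1328 now; country A offers that and keeps 77.8672.
Round 1 (country B proposes): country A can get 77.8672 next round, worth 0.64 × 77.8672 = 49.835008 now; country B offers that and keeps 50.164992.

50.16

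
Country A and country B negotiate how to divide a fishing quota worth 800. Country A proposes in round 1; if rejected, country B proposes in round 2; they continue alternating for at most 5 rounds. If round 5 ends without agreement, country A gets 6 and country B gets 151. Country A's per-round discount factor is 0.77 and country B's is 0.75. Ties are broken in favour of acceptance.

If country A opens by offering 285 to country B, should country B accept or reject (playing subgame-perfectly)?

Round 5 (country A proposes): country B gets 151 if talks fail, so country A offers 151 and keeps 649.
Round 4 (country B proposes): country A can get 649 next round, worth 0.77 × 649 = 499.73 now, so country B offers 499.73, keeping 300.27.
Round 3 (country A proposes): country B can get 300.27 next round, worth 0.75 × 300.27 = 225.2025 now; country A offers that and keeps 574.7975.
Round 2 (country B proposes): country A can get 574.7975 next round, worth 0.77 × 574.7975 = 442.594075 now. Country B offers 442.594075 and keeps 800 − 442.594075 = 357.405925.
So by rejecting in round 1, country B gets 357.405925 next round, worth 0.75 × 357.405925 = 268.05444375 now.
Offer 285 ≥ 268.05444375, so country B accepts.

Accept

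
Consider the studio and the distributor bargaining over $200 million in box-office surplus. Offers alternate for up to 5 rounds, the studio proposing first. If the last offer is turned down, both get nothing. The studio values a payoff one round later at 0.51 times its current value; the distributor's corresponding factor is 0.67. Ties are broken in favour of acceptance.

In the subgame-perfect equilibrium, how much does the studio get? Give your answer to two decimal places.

Round 5 (the studio proposes): the distributor will accept anything ≥ 0, so the studio offers 0 and keeps 200.
Round 4 (the distributor proposes): the studio can get 200 next round, worth 0.51 × 200 = 102 now; the distributor offers that and keeps 98.
Round 3 (the studio proposes): the distributor can get 98 next round, worth 0.67 × 98 = 65.66 now; the studio offers that and keeps 134.34.
Round 2 (the distributor proposes): the studio can get 134.34 next round, worth 0.51 × 134.34 = 68.5134 now; the distributor offers that and keeps 131.4866.
Round 1 (the studio proposes): the distributor can get 131.4866 next round, worth 0.67 × 131.4866 = 88.096022 now, so the studio offers 88.096022, keeping 111.903978.

111.90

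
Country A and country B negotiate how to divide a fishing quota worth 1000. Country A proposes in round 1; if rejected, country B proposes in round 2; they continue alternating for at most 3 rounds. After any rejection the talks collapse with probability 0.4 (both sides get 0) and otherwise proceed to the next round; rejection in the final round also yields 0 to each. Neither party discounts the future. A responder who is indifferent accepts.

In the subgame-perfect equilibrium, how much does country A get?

760

By backward induction:
Round 3 (country A proposes): rejection yields 0 for country B; country A offers 0 and keeps 1000.
Round 2 (country B proposes): rejecting gives country A an expected 0.6 × 1000 = 600. Country B offers 600 and keeps 1000 − 600 = 400.
Round 1 (country A proposes): rejecting gives country B an expected 0.6 × 400 = 240; country A offers that and keeps 760.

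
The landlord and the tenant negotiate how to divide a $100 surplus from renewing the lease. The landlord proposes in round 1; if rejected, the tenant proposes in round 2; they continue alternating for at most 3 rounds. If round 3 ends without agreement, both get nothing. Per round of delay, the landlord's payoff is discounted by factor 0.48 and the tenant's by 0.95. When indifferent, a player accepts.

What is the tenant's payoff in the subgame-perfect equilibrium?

Round 3 (the landlord proposes): the tenant will accept anything ≥ 0, so the landlord offers 0 and keeps 100.
Round 2 (the tenant proposes): the landlord can get 100 next round, worth 0.48 × 100 = 48 now. The tenant offers 48 and keeps 100 − 48 = 52.
Round 1 (the landlord proposes): the tenant can get 52 next round, worth 0.95 × 52 = 49.4 now. The landlord offers 49.4 and keeps 100 − 49.4 = 50.6.

49.4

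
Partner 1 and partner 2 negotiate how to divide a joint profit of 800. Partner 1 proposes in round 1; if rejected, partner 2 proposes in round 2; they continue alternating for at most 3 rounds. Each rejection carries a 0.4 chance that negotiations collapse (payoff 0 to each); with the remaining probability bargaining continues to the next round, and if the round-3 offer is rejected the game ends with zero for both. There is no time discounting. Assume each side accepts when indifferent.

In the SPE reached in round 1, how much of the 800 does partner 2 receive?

192

Round 3 (partner 1 proposes): partner 2 will accept anything ≥ 0, so partner 1 offers 0 and keeps 800.
Round 2 (partner 2 proposes): rejecting gives partner 1 an expected 0.6 × 800 = 480, so partner 2 offers 480, keeping 320.
Round 1 (partner 1 proposes): rejecting gives partner 2 an expected 0.6 × 320 = 192. Partner 1 offers 192 and keeps 800 − 192 = 608.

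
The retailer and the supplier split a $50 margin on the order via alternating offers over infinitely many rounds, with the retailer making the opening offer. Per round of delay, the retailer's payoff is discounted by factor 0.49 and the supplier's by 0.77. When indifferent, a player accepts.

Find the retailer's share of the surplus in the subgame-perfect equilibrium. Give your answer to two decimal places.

Let x be the retailer's share when the retailer proposes and y be the supplier's share when the supplier proposes.
The supplier accepts iff offered ≥ 0.77·y, so x = 50 − 0.77y. Symmetrically y = 50 − 0.49x.
Substituting: x = 50 − 0.77(50 − 0.49x), giving x(1 − 0.49·0.77) = 50(1 − 0.77).
So x = 50 × 0.23 / 0.6227 ≈ 18.4680, and the supplier receives 50 − x ≈ 31.5320.

18.47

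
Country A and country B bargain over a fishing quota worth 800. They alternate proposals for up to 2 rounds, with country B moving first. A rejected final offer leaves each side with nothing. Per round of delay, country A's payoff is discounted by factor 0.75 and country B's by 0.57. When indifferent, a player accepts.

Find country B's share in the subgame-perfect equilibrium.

Work backward from the last round.
Round 2 (country A proposes): rejection yields 0 for country B; country A offers 0 and keeps 800.
Round 1 (country B proposes): country A can get 800 next round, worth 0.75 × 800 = 600 now, so country B offers 600, keeping 200.

200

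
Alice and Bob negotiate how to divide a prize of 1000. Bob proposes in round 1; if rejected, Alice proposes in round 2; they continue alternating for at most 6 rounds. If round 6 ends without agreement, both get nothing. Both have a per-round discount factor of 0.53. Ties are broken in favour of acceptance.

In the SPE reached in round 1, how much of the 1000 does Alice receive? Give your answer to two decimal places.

Round 6 (Alice proposes): rejection yields 0 for Bob; Alice offers 0 and keeps 1000.
Round 5 (Bob proposes): Alice can get 1000 next round, worth 0.53 × 1000 = 530 now, so Bob offers 530, keeping 470.
Round 4 (Alice proposes): Bob can get 470 next round, worth 0.53 × 470 = 249.1 now; Alice offers that and keeps 750.9.
Round 3 (Bob proposes): Alice can get 750.9 next round, worth 0.53 × 750.9 = 397.977 now; Bob offers that and keeps 602.023.
Round 2 (Alice proposes): Bob can get 602.023 next round, worth 0.53 × 602.023 = 319.07219 now; Alice offers that and keeps 680.92781.
Round 1 (Bob proposes): Alice can get 680.92781 next round, worth 0.53 × 680.92781 = 360.8917393 now. Bob offers 360.8917393 and keeps 1000 − 360.8917393 = 639.1082607.

360.89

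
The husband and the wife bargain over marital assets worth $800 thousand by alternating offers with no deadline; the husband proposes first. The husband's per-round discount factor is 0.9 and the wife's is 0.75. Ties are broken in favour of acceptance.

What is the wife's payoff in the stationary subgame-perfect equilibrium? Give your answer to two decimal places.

When the husband proposes, the wife accepts any offer worth at least 0.75 times what the wife would get by proposing next round; and vice versa.
This gives x = 800 − 0.75y and y = 800 − 0.9x, where x and y are each side's share when it proposes.
Hence (1 − 0.75·0.9)x = 800(1 − 0.75), i.e. 0.325·x = 200.
x ≈ 615.3846; the wife's share is 800 − x ≈ 184.6154.

184.62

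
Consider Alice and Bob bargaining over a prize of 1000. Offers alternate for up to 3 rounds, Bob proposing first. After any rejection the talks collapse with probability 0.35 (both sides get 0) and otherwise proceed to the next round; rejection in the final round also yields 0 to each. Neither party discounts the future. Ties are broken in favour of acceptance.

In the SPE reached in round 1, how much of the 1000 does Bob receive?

By backward induction:
Round 3 (Bob proposes): rejection yields 0 for Alice; Bob offers 0 and keeps 1000.
Round 2 (Alice proposes): rejecting gives Bob an expected 0.65 × 1000 = 650; Alice offers that and keeps 350.
Round 1 (Bob proposes): rejecting gives Alice an expected 0.65 × 350 = 227.5; Bob offers that and keeps 772.5.

772.5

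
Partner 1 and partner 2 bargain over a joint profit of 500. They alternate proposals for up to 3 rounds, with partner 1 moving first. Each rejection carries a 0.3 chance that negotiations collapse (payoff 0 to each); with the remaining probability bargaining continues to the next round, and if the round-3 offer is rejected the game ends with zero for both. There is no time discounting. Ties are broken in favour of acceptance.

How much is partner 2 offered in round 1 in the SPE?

105

Round 3 (partner 1 proposes): rejection yields 0 for partner 2; partner 1 offers 0 and keeps 500.
Round 2 (partner 2 proposes): rejecting gives partner 1 an expected 0.7 × 500 = 350, so partner 2 offers 350, keeping 150.
Round 1 (partner 1 proposes): rejecting gives partner 2 an expected 0.7 × 150 = 105, so partner 1 offers 105, keeping 395.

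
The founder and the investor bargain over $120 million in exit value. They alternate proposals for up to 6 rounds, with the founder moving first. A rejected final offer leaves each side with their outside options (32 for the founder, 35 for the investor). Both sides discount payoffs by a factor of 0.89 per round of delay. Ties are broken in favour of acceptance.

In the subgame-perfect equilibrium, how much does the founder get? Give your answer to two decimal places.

Work backward from the last round.
Round 6 (the investor proposes): the founder gets 32 if talks fail, so the investor offers 32 and keeps 88.
Round 5 (the founder proposes): the investor can get 88 next round, worth 0.89 × 88 = 78.32 now, so the founder offers 78.32, keeping 41.68.
Round 4 (the investor proposes): the founder can get 41.68 next round, worth 0.89 × 41.68 = 37.0952 now; the investor offers that and keeps 82.9048.
Round 3 (the founder proposes): the investor can get 82.9048 next round, worth 0.89 × 82.9048 = 73.785272 now. The founder offers 73.785272 and keeps 120 − 73.785272 = 46.214728.
Round 2 (the investor proposes): the founder can get 46.214728 next round, worth 0.89 × 46.214728 = 41.13110792 now, so the investor offers 41.13110792, keeping 78.86889208.
Round 1 (the founder proposes): the investor can get 78.86889208 next round, worth 0.89 × 78.86889208 = 70.1933139512 now; the founder offers that and keeps 49.8066860488.

49.81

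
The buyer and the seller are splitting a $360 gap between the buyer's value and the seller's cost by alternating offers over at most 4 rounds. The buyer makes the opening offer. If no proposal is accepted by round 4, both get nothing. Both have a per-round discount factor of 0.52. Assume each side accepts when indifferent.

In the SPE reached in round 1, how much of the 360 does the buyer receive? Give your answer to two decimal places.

Round 4 (the seller proposes): the buyer will accept anything ≥ 0, so the seller offers 0 and keeps 360.
Round 3 (the buyer proposes): the seller can get 360 next round, worth 0.52 × 360 = 187.2 now; the buyer offers that and keeps 172.8.
Round 2 (the seller proposes): the buyer can get 172.8 next round, worth 0.52 × 172.8 = 89.856 now; the seller offers that and keeps 270.144.
Round 1 (the buyer proposes): the seller can get 270.144 next round, worth 0.52 × 270.144 = 140.47488 now; the buyer offers that and keeps 219.52512.

219.53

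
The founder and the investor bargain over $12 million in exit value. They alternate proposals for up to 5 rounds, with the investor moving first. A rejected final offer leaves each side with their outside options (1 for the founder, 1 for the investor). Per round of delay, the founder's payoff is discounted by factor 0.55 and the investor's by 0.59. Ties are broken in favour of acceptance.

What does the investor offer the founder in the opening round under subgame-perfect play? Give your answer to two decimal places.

3.69

Solve by backward induction from round 5.
Round 5 (the investor proposes): the founder gets 1 if talks fail, so the investor offers 1 and keeps 11.
Round 4 (the founder proposes): the investor can get 11 next round, worth 0.59 × 11 = 6.49 now. The founder offers 6.49 and keeps 12 − 6.49 = 5.51.
Round 3 (the investor proposes): the founder can get 5.51 next round, worth 0.55 × 5.51 = 3.0305 now. The investor offers 3.0305 and keeps 12 − 3.0305 = 8.9695.
Round 2 (the founder proposes): the investor can get 8.9695 next round, worth 0.59 × 8.9695 = 5.292005 now, so the founder offers 5.292005, keeping 6.707995.
Round 1 (the investor proposes): the founder can get 6.707995 next round, worth 0.55 × 6.707995 = 3.68939725 now; the investor offers that and keeps 8.31060275.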